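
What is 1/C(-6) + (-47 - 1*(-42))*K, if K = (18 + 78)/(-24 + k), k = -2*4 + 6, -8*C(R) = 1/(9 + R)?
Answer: -72/13 ≈ -5.5385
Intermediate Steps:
C(R) = -1/(8*(9 + R))
k = -2 (k = -8 + 6 = -2)
K = -48/13 (K = (18 + 78)/(-24 - 2) = 96/(-26) = 96*(-1/26) = -48/13 ≈ -3.6923)
1/C(-6) + (-47 - 1*(-42))*K = 1/(-1/(72 + 8*(-6))) + (-47 - 1*(-42))*(-48/13) = 1/(-1/(72 - 48)) + (-47 + 42)*(-48/13) = 1/(-1/24) - 5*(-48/13) = 1/(-1*1/24) + 240/13 = 1/(-1/24) + 240/13 = -24 + 240/13 = -72/13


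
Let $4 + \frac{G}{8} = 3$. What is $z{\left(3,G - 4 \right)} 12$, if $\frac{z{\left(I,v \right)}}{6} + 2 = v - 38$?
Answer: $-3744$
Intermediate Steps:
$G = -8$ ($G = -32 + 8 \cdot 3 = -32 + 24 = -8$)
$z{\left(I,v \right)} = -240 + 6 v$ ($z{\left(I,v \right)} = -12 + 6 \left(v - 38\right) = -12 + 6 \left(-38 + v\right) = -12 + \left(-228 + 6 v\right) = -240 + 6 v$)
$z{\left(3,G - 4 \right)} 12 = \left(-240 + 6 \left(-8 - 4\right)\right) 12 = \left(-240 + 6 \left(-12\right)\right) 12 = \left(-240 - 72\right) 12 = \left(-312\right) 12 = -3744$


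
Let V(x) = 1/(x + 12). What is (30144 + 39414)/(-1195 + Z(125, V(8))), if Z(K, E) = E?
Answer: -1391160/23899 ≈ -58.210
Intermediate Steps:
V(x) = 1/(12 + x)
(30144 + 39414)/(-1195 + Z(125, V(8))) = (30144 + 39414)/(-1195 + 1/(12 + 8)) = 69558/(-1195 + 1/20) = 69558/(-23899/20) = 69558*(-20/23899) = -1391160/23899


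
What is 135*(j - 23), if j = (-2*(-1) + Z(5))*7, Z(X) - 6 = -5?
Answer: -270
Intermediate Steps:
Z(X) = 1 (Z(X) = 6 - 5 = 1)
j = 21 (j = (-2*(-1) + 1)*7 = (2 + 1)*7 = 3*7 = 21)
135*(j - 23) = 135*(21 - 23) = 135*(-2) = -270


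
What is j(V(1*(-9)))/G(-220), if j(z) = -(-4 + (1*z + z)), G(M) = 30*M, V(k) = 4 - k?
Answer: 1/300 ≈ 0.0033333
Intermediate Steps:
j(z) = 4 - 2*z (j(z) = -(-4 + (z + z)) = -(-4 + 2*z) = 4 - 2*z)
j(V(1*(-9)))/G(-220) = (4 - 2*(4 - (-9)))/((30*(-220))) = (4 - 2*(4 - 1*(-9)))/(-6600) = (4 - 2*(4 + 9))*(-1/6600) = (4 - 2*13)*(-1/6600) = (4 - 26)*(-1/6600) = -22*(-1/6600) = 1/300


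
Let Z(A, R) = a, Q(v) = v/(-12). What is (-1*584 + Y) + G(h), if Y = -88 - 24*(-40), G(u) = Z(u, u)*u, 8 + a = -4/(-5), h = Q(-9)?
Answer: 1413/5 ≈ 282.60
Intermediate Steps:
Q(v) = -v/12 (Q(v) = v*(-1/12) = -v/12)
h = ¾ (h = -1/12*(-9) = ¾ ≈ 0.75000)
a = -36/5 (a = -8 - 4/(-5) = -8 - 4*(-⅕) = -8 + ⅘ = -36/5 ≈ -7.2000)
Z(A, R) = -36/5
G(u) = -36*u/5
Y = 872 (Y = -88 + 960 = 872)
(-1*584 + Y) + G(h) = (-1*584 + 872) - 36/5*¾ = (-584 + 872) - 27/5 = 288 - 27/5 = 1413/5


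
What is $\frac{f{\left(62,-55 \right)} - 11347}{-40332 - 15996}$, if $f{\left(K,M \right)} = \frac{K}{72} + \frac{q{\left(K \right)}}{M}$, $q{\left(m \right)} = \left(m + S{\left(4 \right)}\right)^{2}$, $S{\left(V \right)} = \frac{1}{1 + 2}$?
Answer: $\frac{685007}{3379680} \approx 0.20268$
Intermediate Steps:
$S{\left(V \right)} = \frac{1}{3}$
$q{\left(m \right)} = \left(\frac{1}{3} + m\right)^{2}$ ($q{\left(m \right)} = \left(m + \frac{1}{3}\right)^{2} = \left(\frac{1}{3} + m\right)^{2}$)
$f{\left(K,M \right)} = \frac{K}{72} + \frac{\left(1 + 3 K\right)^{2}}{9 M}$ ($f{\left(K,M \right)} = \frac{K}{72} + \frac{\frac{1}{9} \left(1 + 3 K\right)^{2}}{M} = K \frac{1}{72} + \frac{\left(1 + 3 K\right)^{2}}{9 M} = \frac{K}{72} + \frac{\left(1 + 3 K\right)^{2}}{9 M}$)
$\frac{f{\left(62,-55 \right)} - 11347}{-40332 - 15996} = \frac{\left(\frac{1}{72} \cdot 62 + \frac{\left(1 + 3 \cdot 62\right)^{2}}{9 \left(-55\right)}\right) - 11347}{-40332 - 15996} = \frac{\left(\frac{31}{36} + \frac{1}{9} \left(- \frac{1}{55}\right) \left(1 + 186\right)^{2}\right) - 11347}{-56328} = \left(\left(\frac{31}{36} + \frac{1}{9} \left(- \frac{1}{55}\right) 187^{2}\right) - 11347\right) \left(- \frac{1}{56328}\right) = \left(\left(\frac{31}{36} + \frac{1}{9} \left(- \frac{1}{55}\right) 34969\right) - 11347\right) \left(- \frac{1}{56328}\right) = \left(\left(\frac{31}{36} - \frac{3179}{45}\right) - 11347\right) \left(- \frac{1}{56328}\right) = \left(- \frac{4187}{60} - 11347\right) \left(- \frac{1}{56328}\right) = \left(- \frac{685007}{60}\right) \left(- \frac{1}{56328}\right) = \frac{685007}{3379680}$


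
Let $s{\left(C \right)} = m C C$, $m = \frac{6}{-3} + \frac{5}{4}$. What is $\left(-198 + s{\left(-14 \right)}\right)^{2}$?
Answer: $119025$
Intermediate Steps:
$m = - \frac{3}{4}$ ($m = 6 \left(- \frac{1}{3}\right) + 5 \cdot \frac{1}{4} = -2 + \frac{5}{4} = - \frac{3}{4} \approx -0.75$)
$s{\left(C \right)} = - \frac{3 C^{2}}{4}$ ($s{\left(C \right)} = - \frac{3 C}{4} C = - \frac{3 C^{2}}{4}$)
$\left(-198 + s{\left(-14 \right)}\right)^{2} = \left(-198 - \frac{3 \left(-14\right)^{2}}{4}\right)^{2} = \left(-198 - 147\right)^{2} = \left(-345\right)^{2} = 119025$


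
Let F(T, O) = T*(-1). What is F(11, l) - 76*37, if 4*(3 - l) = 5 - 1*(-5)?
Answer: -2823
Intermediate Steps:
l = 1/2 (l = 3 - (5 - 1*(-5))/4 = 3 - (5 + 5)/4 = 3 - 1/4*10 = 3 - 5/2 = 1/2 ≈ 0.50000)
F(T, O) = -T
F(11, l) - 76*37 = -1*11 - 76*37 = -11 - 2812 = -2823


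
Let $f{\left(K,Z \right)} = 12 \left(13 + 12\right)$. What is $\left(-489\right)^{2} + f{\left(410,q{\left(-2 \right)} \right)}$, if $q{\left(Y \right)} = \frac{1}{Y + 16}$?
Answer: $239421$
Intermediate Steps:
$q{\left(Y \right)} = \frac{1}{16 + Y}$
$f{\left(K,Z \right)} = 300$ ($f{\left(K,Z \right)} = 12 \cdot 25 = 300$)
$\left(-489\right)^{2} + f{\left(410,q{\left(-2 \right)} \right)} = \left(-489\right)^{2} + 300 = 239121 + 300 = 239421$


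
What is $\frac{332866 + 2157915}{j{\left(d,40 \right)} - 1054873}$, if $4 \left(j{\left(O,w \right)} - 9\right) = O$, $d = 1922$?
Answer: $- \frac{4981562}{2108767} \approx -2.3623$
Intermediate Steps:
$j{\left(O,w \right)} = 9 + \frac{O}{4}$
$\frac{332866 + 2157915}{j{\left(d,40 \right)} - 1054873} = \frac{332866 + 2157915}{\left(9 + \frac{1}{4} \cdot 1922\right) - 1054873} = \frac{2490781}{\left(9 + \frac{961}{2}\right) - 1054873} = \frac{2490781}{\frac{979}{2} - 1054873} = \frac{2490781}{- \frac{2108767}{2}} = 2490781 \left(- \frac{2}{2108767}\right) = - \frac{4981562}{2108767}$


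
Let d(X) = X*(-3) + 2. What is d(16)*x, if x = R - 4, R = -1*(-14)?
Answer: -460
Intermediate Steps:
R = 14
d(X) = 2 - 3*X (d(X) = -3*X + 2 = 2 - 3*X)
x = 10 (x = 14 - 4 = 10)
d(16)*x = (2 - 3*16)*10 = (2 - 48)*10 = -46*10 = -460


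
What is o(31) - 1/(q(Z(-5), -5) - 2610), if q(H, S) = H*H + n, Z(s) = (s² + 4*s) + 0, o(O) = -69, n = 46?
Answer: -175190/2539 ≈ -69.000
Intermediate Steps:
Z(s) = s² + 4*s
q(H, S) = 46 + H² (q(H, S) = H*H + 46 = H² + 46 = 46 + H²)
o(31) - 1/(q(Z(-5), -5) - 2610) = -69 - 1/((46 + (-5*(4 - 5))²) - 2610) = -69 - 1/((46 + (-5*(-1))²) - 2610) = -69 - 1/((46 + 5²) - 2610) = -69 - 1/((46 + 25) - 2610) = -69 - 1/(71 - 2610) = -69 - 1/(-2539) = -69 - 1*(-1/2539) = -69 + 1/2539 = -175190/2539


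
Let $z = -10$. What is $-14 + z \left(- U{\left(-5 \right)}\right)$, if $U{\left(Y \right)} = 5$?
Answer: $36$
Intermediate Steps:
$-14 + z \left(- U{\left(-5 \right)}\right) = -14 - 10 \left(\left(-1\right) 5\right) = -14 - -50 = -14 + 50 = 36$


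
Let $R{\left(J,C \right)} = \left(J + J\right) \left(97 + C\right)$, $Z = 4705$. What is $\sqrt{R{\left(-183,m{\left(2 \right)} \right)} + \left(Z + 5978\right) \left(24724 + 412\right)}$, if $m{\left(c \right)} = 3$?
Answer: $2 \sqrt{67122822} \approx 16386.0$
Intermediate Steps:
$R{\left(J,C \right)} = 2 J \left(97 + C\right)$
$\sqrt{R{\left(-183,m{\left(2 \right)} \right)} + \left(Z + 5978\right) \left(24724 + 412\right)} = \sqrt{2 \left(-183\right) \left(97 + 3\right) + \left(4705 + 5978\right) \left(24724 + 412\right)} = \sqrt{2 \left(-183\right) 100 + 10683 \cdot 25136} = \sqrt{-36600 + 268527888} = \sqrt{268491288} = 2 \sqrt{67122822}$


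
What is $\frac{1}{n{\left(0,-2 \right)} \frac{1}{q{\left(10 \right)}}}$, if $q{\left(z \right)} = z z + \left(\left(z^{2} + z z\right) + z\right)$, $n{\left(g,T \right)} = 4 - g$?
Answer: $\frac{155}{2} \approx 77.5$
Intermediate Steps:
$q{\left(z \right)} = z + 3 z^{2}$ ($q{\left(z \right)} = z^{2} + \left(\left(z^{2} + z^{2}\right) + z\right) = z^{2} + \left(2 z^{2} + z\right) = z^{2} + \left(z + 2 z^{2}\right) = z + 3 z^{2}$)
$\frac{1}{n{\left(0,-2 \right)} \frac{1}{q{\left(10 \right)}}} = \frac{1}{\left(4 - 0\right) \frac{1}{10 \left(1 + 3 \cdot 10\right)}} = \frac{1}{\left(4 + 0\right) \frac{1}{10 \left(1 + 30\right)}} = \frac{1}{4 \frac{1}{10 \cdot 31}} = \frac{1}{4 \cdot \frac{1}{310}} = \frac{1}{\frac{2}{155}} = \frac{155}{2}$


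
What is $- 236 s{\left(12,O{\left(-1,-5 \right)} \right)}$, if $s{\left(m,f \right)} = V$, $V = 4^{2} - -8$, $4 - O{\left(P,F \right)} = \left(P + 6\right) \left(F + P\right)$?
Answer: $-5664$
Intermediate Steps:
$O{\left(P,F \right)} = 4 - \left(6 + P\right) \left(F + P\right)$ ($O{\left(P,F \right)} = 4 - \left(P + 6\right) \left(F + P\right) = 4 - \left(6 + P\right) \left(F + P\right)$)
$V = 24$ ($V = 16 + 8 = 24$)
$s{\left(m,f \right)} = 24$
$- 236 s{\left(12,O{\left(-1,-5 \right)} \right)} = \left(-236\right) 24 = -5664$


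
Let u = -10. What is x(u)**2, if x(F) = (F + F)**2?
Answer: 160000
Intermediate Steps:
x(F) = 4*F**2 (x(F) = (2*F)**2 = 4*F**2)
x(u)**2 = (4*(-10)**2)**2 = (4*100)**2 = 400**2 = 160000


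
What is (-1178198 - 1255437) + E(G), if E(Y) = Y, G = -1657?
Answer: -2435292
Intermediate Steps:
(-1178198 - 1255437) + E(G) = (-1178198 - 1255437) - 1657 = -2433635 - 1657 = -2435292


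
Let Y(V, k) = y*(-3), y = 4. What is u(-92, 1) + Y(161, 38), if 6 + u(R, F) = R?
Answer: -110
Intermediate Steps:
u(R, F) = -6 + R
Y(V, k) = -12 (Y(V, k) = 4*(-3) = -12)
u(-92, 1) + Y(161, 38) = (-6 - 92) - 12 = -98 - 12 = -110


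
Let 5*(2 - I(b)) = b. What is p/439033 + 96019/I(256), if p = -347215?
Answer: -210862963025/108002118 ≈ -1952.4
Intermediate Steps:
I(b) = 2 - b/5
p/439033 + 96019/I(256) = -347215/439033 + 96019/(2 - ⅕*256) = -347215*1/439033 + 96019/(2 - 256/5) = -347215/439033 + 96019/(-246/5) = -347215/439033 + 96019*(-5/246) = -347215/439033 - 480095/246 = -210862963025/108002118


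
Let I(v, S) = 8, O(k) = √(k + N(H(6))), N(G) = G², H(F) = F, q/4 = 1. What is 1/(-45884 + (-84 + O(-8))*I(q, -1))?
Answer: -11639/541864836 - √7/135466209 ≈ -2.1499e-5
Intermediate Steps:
q = 4 (q = 4*1 = 4)
O(k) = √(36 + k) (O(k) = √(k + 6²) = √(k + 36) = √(36 + k))
1/(-45884 + (-84 + O(-8))*I(q, -1)) = 1/(-45884 + (-84 + √(36 - 8))*8) = 1/(-45884 + (-84 + √28)*8) = 1/(-45884 + (-84 + 2*√7)*8) = 1/(-45884 + (-672 + 16*√7)) = 1/(-46556 + 16*√7)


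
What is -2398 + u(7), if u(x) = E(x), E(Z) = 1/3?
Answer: -7193/3 ≈ -2397.7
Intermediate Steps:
E(Z) = ⅓
u(x) = ⅓
-2398 + u(7) = -2398 + ⅓ = -7193/3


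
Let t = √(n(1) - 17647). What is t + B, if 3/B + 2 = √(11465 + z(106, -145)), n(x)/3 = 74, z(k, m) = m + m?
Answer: 6/11171 + 15*√447/11171 + 5*I*√697 ≈ 0.028926 + 132.0*I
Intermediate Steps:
z(k, m) = 2*m
n(x) = 222 (n(x) = 3*74 = 222)
t = 5*I*√697 (t = √(222 - 17647) = √(-17425) = 5*I*√697 ≈ 132.0*I)
B = 3/(-2 + 5*√447) (B = 3/(-2 + √(11465 + 2*(-145))) = 3/(-2 + √(11465 - 290)) = 3/(-2 + √11175) = 3/(-2 + 5*√447) ≈ 0.028926)
t + B = 5*I*√697 + (6/11171 + 15*√447/11171) = 6/11171 + 15*√447/11171 + 5*I*√697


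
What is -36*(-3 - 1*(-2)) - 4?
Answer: 32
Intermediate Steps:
-36*(-3 - 1*(-2)) - 4 = -36*(-3 + 2) - 4 = -36*(-1) - 4 = 36 - 4 = 32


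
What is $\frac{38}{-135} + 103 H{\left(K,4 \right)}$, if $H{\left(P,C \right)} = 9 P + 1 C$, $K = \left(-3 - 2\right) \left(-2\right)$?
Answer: $\frac{1307032}{135} \approx 9681.7$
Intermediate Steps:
$K = 10$ ($K = \left(-3 - 2\right) \left(-2\right) = \left(-5\right) \left(-2\right) = 10$)
$H{\left(P,C \right)} = C + 9 P$ ($H{\left(P,C \right)} = 9 P + C = C + 9 P$)
$\frac{38}{-135} + 103 H{\left(K,4 \right)} = \frac{38}{-135} + 103 \left(4 + 9 \cdot 10\right) = 38 \left(- \frac{1}{135}\right) + 103 \left(4 + 90\right) = - \frac{38}{135} + 103 \cdot 94 = - \frac{38}{135} + 9682 = \frac{1307032}{135}$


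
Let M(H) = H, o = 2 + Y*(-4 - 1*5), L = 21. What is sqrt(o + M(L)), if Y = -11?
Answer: sqrt(122) ≈ 11.045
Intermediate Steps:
o = 101 (o = 2 - 11*(-4 - 1*5) = 2 - 11*(-4 - 5) = 2 - 11*(-9) = 2 + 99 = 101)
sqrt(o + M(L)) = sqrt(101 + 21) = sqrt(122)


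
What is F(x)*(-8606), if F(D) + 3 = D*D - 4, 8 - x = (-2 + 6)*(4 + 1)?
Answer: -1179022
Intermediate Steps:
x = -12 (x = 8 - (-2 + 6)*(4 + 1) = 8 - 4*5 = 8 - 1*20 = 8 - 20 = -12)
F(D) = -7 + D² (F(D) = -3 + (D*D - 4) = -3 + (D² - 4) = -3 + (-4 + D²) = -7 + D²)
F(x)*(-8606) = (-7 + (-12)²)*(-8606) = (-7 + 144)*(-8606) = 137*(-8606) = -1179022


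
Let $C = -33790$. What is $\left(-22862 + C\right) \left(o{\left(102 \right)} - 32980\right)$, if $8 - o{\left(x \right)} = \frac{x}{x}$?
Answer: $1867986396$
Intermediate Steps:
$o{\left(x \right)} = 7$ ($o{\left(x \right)} = 8 - \frac{x}{x} = 8 - 1 = 7$)
$\left(-22862 + C\right) \left(o{\left(102 \right)} - 32980\right) = \left(-22862 - 33790\right) \left(7 - 32980\right) = \left(-56652\right) \left(-32973\right) = 1867986396$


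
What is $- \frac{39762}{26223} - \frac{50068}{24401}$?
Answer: $- \frac{761055242}{213289141} \approx -3.5682$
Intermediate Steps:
$- \frac{39762}{26223} - \frac{50068}{24401} = \left(-39762\right) \frac{1}{26223} - \frac{50068}{24401} = - \frac{13254}{8741} - \frac{50068}{24401} = - \frac{761055242}{213289141}$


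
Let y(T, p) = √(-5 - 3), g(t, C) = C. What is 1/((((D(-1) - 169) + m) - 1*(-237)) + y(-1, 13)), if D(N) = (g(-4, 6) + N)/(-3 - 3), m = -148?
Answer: -2910/235513 - 72*I*√2/235513 ≈ -0.012356 - 0.00043235*I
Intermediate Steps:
y(T, p) = 2*I*√2 (y(T, p) = √(-8) = 2*I*√2)
D(N) = -1 - N/6 (D(N) = (6 + N)/(-3 - 3) = (6 + N)/(-6) = (6 + N)*(-⅙) = -1 - N/6)
1/((((D(-1) - 169) + m) - 1*(-237)) + y(-1, 13)) = 1/(((((-1 - ⅙*(-1)) - 169) - 148) - 1*(-237)) + 2*I*√2) = 1/(((((-1 + ⅙) - 169) - 148) + 237) + 2*I*√2) = 1/((((-⅚ - 169) - 148) + 237) + 2*I*√2) = 1/(((-1019/6 - 148) + 237) + 2*I*√2) = 1/((-1907/6 + 237) + 2*I*√2) = 1/(-485/6 + 2*I*√2)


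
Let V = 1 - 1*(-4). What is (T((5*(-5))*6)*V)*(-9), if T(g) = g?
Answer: 6750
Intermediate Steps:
V = 5 (V = 1 + 4 = 5)
(T((5*(-5))*6)*V)*(-9) = (((5*(-5))*6)*5)*(-9) = (-25*6*5)*(-9) = -150*5*(-9) = -750*(-9) = 6750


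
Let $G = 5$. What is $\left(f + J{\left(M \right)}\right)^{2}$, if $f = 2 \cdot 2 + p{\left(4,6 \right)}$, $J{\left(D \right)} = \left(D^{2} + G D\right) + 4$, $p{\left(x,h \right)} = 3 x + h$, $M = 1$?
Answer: $1024$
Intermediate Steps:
$p{\left(x,h \right)} = h + 3 x$
$J{\left(D \right)} = 4 + D^{2} + 5 D$ ($J{\left(D \right)} = \left(D^{2} + 5 D\right) + 4 = 4 + D^{2} + 5 D$)
$f = 22$ ($f = 2 \cdot 2 + \left(6 + 3 \cdot 4\right) = 4 + \left(6 + 12\right) = 4 + 18 = 22$)
$\left(f + J{\left(M \right)}\right)^{2} = \left(22 + \left(4 + 1^{2} + 5 \cdot 1\right)\right)^{2} = \left(22 + \left(4 + 1 + 5\right)\right)^{2} = \left(22 + 10\right)^{2} = 32^{2} = 1024$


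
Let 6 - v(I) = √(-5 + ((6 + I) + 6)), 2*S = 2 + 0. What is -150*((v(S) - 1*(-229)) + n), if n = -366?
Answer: 19650 + 300*√2 ≈ 20074.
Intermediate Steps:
S = 1 (S = (2 + 0)/2 = (½)*2 = 1)
v(I) = 6 - √(7 + I) (v(I) = 6 - √(-5 + ((6 + I) + 6)) = 6 - √(-5 + (12 + I)) = 6 - √(7 + I))
-150*((v(S) - 1*(-229)) + n) = -150*(((6 - √(7 + 1)) - 1*(-229)) - 366) = -150*(((6 - √8) + 229) - 366) = -150*(((6 - 2*√2) + 229) - 366) = -150*((235 - 2*√2) - 366) = -150*(-131 - 2*√2) = 19650 + 300*√2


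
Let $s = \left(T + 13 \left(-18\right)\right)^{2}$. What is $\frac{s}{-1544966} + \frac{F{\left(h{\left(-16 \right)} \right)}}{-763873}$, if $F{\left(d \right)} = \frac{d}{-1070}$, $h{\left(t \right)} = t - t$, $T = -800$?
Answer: $- \frac{534578}{772483} \approx -0.69203$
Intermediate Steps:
$h{\left(t \right)} = 0$
$F{\left(d \right)} = - \frac{d}{1070}$ ($F{\left(d \right)} = d \left(- \frac{1}{1070}\right) = - \frac{d}{1070}$)
$s = 1069156$ ($s = \left(-800 + 13 \left(-18\right)\right)^{2} = \left(-800 - 234\right)^{2} = \left(-1034\right)^{2} = 1069156$)
$\frac{s}{-1544966} + \frac{F{\left(h{\left(-16 \right)} \right)}}{-763873} = \frac{1069156}{-1544966} + \frac{\left(- \frac{1}{1070}\right) 0}{-763873} = 1069156 \left(- \frac{1}{1544966}\right) + 0 \left(- \frac{1}{763873}\right) = - \frac{534578}{772483} + 0 = - \frac{534578}{772483}$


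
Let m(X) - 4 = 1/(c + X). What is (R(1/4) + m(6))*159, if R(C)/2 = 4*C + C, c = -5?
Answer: 2385/2 ≈ 1192.5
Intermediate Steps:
m(X) = 4 + 1/(-5 + X)
R(C) = 10*C (R(C) = 2*(4*C + C) = 2*(5*C) = 10*C)
(R(1/4) + m(6))*159 = (10/4 + (-19 + 4*6)/(-5 + 6))*159 = (10*(¼) + (-19 + 24)/1)*159 = (5/2 + 1*5)*159 = (5/2 + 5)*159 = (15/2)*159 = 2385/2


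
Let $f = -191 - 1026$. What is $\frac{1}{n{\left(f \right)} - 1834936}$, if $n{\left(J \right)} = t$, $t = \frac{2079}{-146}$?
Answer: $- \frac{146}{267902735} \approx -5.4497 \cdot 10^{-7}$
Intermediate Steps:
$t = - \frac{2079}{146}$ ($t = 2079 \left(- \frac{1}{146}\right) = - \frac{2079}{146} \approx -14.24$)
$f = -1217$ ($f = -191 - 1026 = -1217$)
$n{\left(J \right)} = - \frac{2079}{146}$
$\frac{1}{n{\left(f \right)} - 1834936} = \frac{1}{- \frac{2079}{146} - 1834936} = \frac{1}{- \frac{267902735}{146}} = - \frac{146}{267902735}$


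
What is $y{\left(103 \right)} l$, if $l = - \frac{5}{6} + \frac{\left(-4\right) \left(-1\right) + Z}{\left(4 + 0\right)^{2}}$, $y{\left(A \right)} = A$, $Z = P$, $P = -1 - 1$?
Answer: $- \frac{1751}{24} \approx -72.958$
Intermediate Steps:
$P = -2$
$Z = -2$
$l = - \frac{17}{24}$ ($l = - \frac{5}{6} + \frac{\left(-4\right) \left(-1\right) - 2}{\left(4 + 0\right)^{2}} = \left(-5\right) \frac{1}{6} + \frac{4 - 2}{4^{2}} = - \frac{5}{6} + \frac{2}{16} = - \frac{5}{6} + 2 \cdot \frac{1}{16} = - \frac{5}{6} + \frac{1}{8} = - \frac{17}{24} \approx -0.70833$)
$y{\left(103 \right)} l = 103 \left(- \frac{17}{24}\right) = - \frac{1751}{24}$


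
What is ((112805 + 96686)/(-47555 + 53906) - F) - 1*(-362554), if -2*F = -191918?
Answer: 1693354336/6351 ≈ 2.6663e+5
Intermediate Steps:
F = 95959 (F = -½*(-191918) = 95959)
((112805 + 96686)/(-47555 + 53906) - F) - 1*(-362554) = ((112805 + 96686)/(-47555 + 53906) - 1*95959) - 1*(-362554) = (209491/6351 - 95959) + 362554 = -609226118/6351 + 362554 = 1693354336/6351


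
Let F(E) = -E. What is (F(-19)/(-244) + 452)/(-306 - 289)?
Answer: -110269/145180 ≈ -0.75953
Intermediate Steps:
(F(-19)/(-244) + 452)/(-306 - 289) = (-1*(-19)/(-244) + 452)/(-306 - 289) = (19*(-1/244) + 452)/(-595) = (-19/244 + 452)*(-1/595) = (110269/244)*(-1/595) = -110269/145180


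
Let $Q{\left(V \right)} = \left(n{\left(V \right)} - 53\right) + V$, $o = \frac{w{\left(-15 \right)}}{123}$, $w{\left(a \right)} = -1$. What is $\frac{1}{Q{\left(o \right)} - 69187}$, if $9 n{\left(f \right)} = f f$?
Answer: $- \frac{136161}{9427788746} \approx -1.4443 \cdot 10^{-5}$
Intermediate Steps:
$n{\left(f \right)} = \frac{f^{2}}{9}$ ($n{\left(f \right)} = \frac{f f}{9} = \frac{f^{2}}{9}$)
$o = - \frac{1}{123} \approx -0.0081301$
$Q{\left(V \right)} = -53 + V + \frac{V^{2}}{9}$ ($Q{\left(V \right)} = \left(\frac{V^{2}}{9} - 53\right) + V = \left(-53 + \frac{V^{2}}{9}\right) + V = -53 + V + \frac{V^{2}}{9}$)
$\frac{1}{Q{\left(o \right)} - 69187} = \frac{1}{\left(-53 - \frac{1}{123} + \frac{\left(- \frac{1}{123}\right)^{2}}{9}\right) - 69187} = \frac{1}{\left(-53 - \frac{1}{123} + \frac{1}{9} \cdot \frac{1}{15129}\right) - 69187} = \frac{1}{\left(-53 - \frac{1}{123} + \frac{1}{136161}\right) - 69187} = \frac{1}{- \frac{7217639}{136161} - 69187} = \frac{1}{- \frac{9427788746}{136161}} = - \frac{136161}{9427788746}$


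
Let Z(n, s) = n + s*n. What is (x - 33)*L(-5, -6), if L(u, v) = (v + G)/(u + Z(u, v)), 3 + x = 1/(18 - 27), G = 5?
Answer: 65/36 ≈ 1.8056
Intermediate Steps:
Z(n, s) = n + n*s
x = -28/9 (x = -3 + 1/(18 - 27) = -3 + 1/(-9) = -3 - 1/9 = -28/9 ≈ -3.1111)
L(u, v) = (5 + v)/(u + u*(1 + v)) (L(u, v) = (v + 5)/(u + u*(1 + v)) = (5 + v)/(u + u*(1 + v)))
(x - 33)*L(-5, -6) = (-28/9 - 33)*((5 - 6)/((-5)*(2 - 6))) = -(-65)*(-1)/(9*(-4)) = -(-65)*(-1)*(-1)/(9*4) = -325/9*(-1/20) = 65/36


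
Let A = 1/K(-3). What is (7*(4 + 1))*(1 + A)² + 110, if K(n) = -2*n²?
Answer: 45755/324 ≈ 141.22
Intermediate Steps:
A = -1/18 (A = 1/(-2*(-3)²) = 1/(-2*9) = 1/(-18) = -1/18 ≈ -0.055556)
(7*(4 + 1))*(1 + A)² + 110 = (7*(4 + 1))*(1 - 1/18)² + 110 = (7*5)*(17/18)² + 110 = 35*(289/324) + 110 = 10115/324 + 110 = 45755/324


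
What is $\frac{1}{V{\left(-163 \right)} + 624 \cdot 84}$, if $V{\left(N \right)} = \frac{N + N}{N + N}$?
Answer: $\frac{1}{52417} \approx 1.9078 \cdot 10^{-5}$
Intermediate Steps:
$V{\left(N \right)} = 1$ ($V{\left(N \right)} = \frac{2 N}{2 N} = 2 N \frac{1}{2 N} = 1$)
$\frac{1}{V{\left(-163 \right)} + 624 \cdot 84} = \frac{1}{1 + 624 \cdot 84} = \frac{1}{1 + 52416} = \frac{1}{52417}$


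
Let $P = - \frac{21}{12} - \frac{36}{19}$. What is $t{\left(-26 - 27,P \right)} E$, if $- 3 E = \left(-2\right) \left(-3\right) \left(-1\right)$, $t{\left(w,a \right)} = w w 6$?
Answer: $33708$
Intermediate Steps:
$P = - \frac{277}{76}$ ($P = \left(-21\right) \frac{1}{12} - \frac{36}{19} = - \frac{7}{4} - \frac{36}{19} = - \frac{277}{76} \approx -3.6447$)
$t{\left(w,a \right)} = 6 w^{2}$ ($t{\left(w,a \right)} = w^{2} \cdot 6 = 6 w^{2}$)
$E = 2$ ($E = - \frac{\left(-2\right) \left(-3\right) \left(-1\right)}{3} = - \frac{6 \left(-1\right)}{3} = \left(- \frac{1}{3}\right) \left(-6\right) = 2$)
$t{\left(-26 - 27,P \right)} E = 6 \left(-26 - 27\right)^{2} \cdot 2 = 6 \left(-53\right)^{2} \cdot 2 = 6 \cdot 2809 \cdot 2 = 16854 \cdot 2 = 33708$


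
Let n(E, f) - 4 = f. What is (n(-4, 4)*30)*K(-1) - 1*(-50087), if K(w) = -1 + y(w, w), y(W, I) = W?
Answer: 49607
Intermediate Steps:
n(E, f) = 4 + f
K(w) = -1 + w
(n(-4, 4)*30)*K(-1) - 1*(-50087) = ((4 + 4)*30)*(-1 - 1) - 1*(-50087) = (8*30)*(-2) + 50087 = 240*(-2) + 50087 = -480 + 50087 = 49607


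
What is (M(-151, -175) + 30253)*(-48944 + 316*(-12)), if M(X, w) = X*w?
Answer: -2988971008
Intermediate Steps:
(M(-151, -175) + 30253)*(-48944 + 316*(-12)) = (-151*(-175) + 30253)*(-48944 + 316*(-12)) = (26425 + 30253)*(-48944 - 3792) = 56678*(-52736) = -2988971008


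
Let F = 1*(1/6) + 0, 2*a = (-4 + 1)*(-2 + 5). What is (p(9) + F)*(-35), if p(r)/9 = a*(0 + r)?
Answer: 38255/3 ≈ 12752.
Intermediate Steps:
a = -9/2 (a = ((-4 + 1)*(-2 + 5))/2 = (-3*3)/2 = (½)*(-9) = -9/2 ≈ -4.5000)
p(r) = -81*r/2 (p(r) = 9*(-9*(0 + r)/2) = 9*(-9*r/2) = -81*r/2)
F = ⅙ (F = 1*(1*(⅙)) + 0 = 1*(⅙) + 0 = ⅙ + 0 = ⅙ ≈ 0.16667)
(p(9) + F)*(-35) = (-81/2*9 + ⅙)*(-35) = (-729/2 + ⅙)*(-35) = -1093/3*(-35) = 38255/3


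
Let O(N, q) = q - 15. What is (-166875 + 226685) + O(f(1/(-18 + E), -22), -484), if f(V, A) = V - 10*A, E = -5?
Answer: 59311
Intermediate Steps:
f(V, A) = V - 10*A
O(N, q) = -15 + q
(-166875 + 226685) + O(f(1/(-18 + E), -22), -484) = (-166875 + 226685) + (-15 - 484) = 59810 - 499 = 59311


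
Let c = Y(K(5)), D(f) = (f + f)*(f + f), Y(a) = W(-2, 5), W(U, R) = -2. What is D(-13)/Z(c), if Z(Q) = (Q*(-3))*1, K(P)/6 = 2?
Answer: 338/3 ≈ 112.67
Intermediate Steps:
K(P) = 12 (K(P) = 6*2 = 12)
Y(a) = -2
D(f) = 4*f² (D(f) = (2*f)*(2*f) = 4*f²)
c = -2
Z(Q) = -3*Q (Z(Q) = -3*Q*1 = -3*Q)
D(-13)/Z(c) = (4*(-13)²)/((-3*(-2))) = (4*169)/6 = 676*(⅙) = 338/3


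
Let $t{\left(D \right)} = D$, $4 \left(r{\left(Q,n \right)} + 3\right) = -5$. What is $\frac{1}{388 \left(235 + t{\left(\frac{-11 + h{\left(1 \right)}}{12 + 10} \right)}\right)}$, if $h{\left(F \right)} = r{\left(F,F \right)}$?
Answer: $\frac{22}{2000043} \approx 1.1 \cdot 10^{-5}$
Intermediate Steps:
$r{\left(Q,n \right)} = - \frac{17}{4}$ ($r{\left(Q,n \right)} = -3 + \frac{1}{4} \left(-5\right) = -3 - \frac{5}{4} = - \frac{17}{4}$)
$h{\left(F \right)} = - \frac{17}{4}$
$\frac{1}{388 \left(235 + t{\left(\frac{-11 + h{\left(1 \right)}}{12 + 10} \right)}\right)} = \frac{1}{388 \left(235 + \frac{-11 - \frac{17}{4}}{12 + 10}\right)} = \frac{1}{388 \left(235 - \frac{61}{4 \cdot 22}\right)} = \frac{1}{388 \left(235 - \frac{61}{88}\right)} = \frac{1}{388 \cdot \frac{20619}{88}} = \frac{1}{\frac{2000043}{22}} = \frac{22}{2000043}$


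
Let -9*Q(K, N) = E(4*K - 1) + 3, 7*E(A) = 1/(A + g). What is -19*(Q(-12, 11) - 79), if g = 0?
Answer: 4653119/3087 ≈ 1507.3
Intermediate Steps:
E(A) = 1/(7*A) (E(A) = 1/(7*(A + 0)) = 1/(7*A))
Q(K, N) = -⅓ - 1/(63*(-1 + 4*K)) (Q(K, N) = -(1/(7*(4*K - 1)) + 3)/9 = -(1/(7*(-1 + 4*K)) + 3)/9 = -(3 + 1/(7*(-1 + 4*K)))/9 = -⅓ - 1/(63*(-1 + 4*K)))
-19*(Q(-12, 11) - 79) = -19*(4*(5 - 21*(-12))/(63*(-1 + 4*(-12))) - 79) = -19*(4*(5 + 252)/(63*(-1 - 48)) - 79) = -19*((4/63)*257/(-49) - 79) = -19*((4/63)*(-1/49)*257 - 79) = -19*(-1028/3087 - 79) = -19*(-244901/3087) = 4653119/3087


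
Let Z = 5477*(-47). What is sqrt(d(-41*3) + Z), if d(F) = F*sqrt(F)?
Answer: sqrt(-257419 - 123*I*sqrt(123)) ≈ 1.344 - 507.37*I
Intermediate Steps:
d(F) = F**(3/2)
Z = -257419
sqrt(d(-41*3) + Z) = sqrt((-41*3)**(3/2) - 257419) = sqrt((-123)**(3/2) - 257419) = sqrt(-123*I*sqrt(123) - 257419) = sqrt(-257419 - 123*I*sqrt(123))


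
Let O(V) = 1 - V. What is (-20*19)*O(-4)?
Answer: -1900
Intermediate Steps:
(-20*19)*O(-4) = (-20*19)*(1 - 1*(-4)) = -380*(1 + 4) = -380*5 = -1900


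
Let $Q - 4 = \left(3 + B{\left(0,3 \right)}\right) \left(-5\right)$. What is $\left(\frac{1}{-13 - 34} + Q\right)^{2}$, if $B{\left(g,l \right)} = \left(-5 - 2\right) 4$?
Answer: $\frac{36747844}{2209} \approx 16636.0$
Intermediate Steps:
$B{\left(g,l \right)} = -28$ ($B{\left(g,l \right)} = \left(-7\right) 4 = -28$)
$Q = 129$ ($Q = 4 + \left(3 - 28\right) \left(-5\right) = 4 - -125 = 4 + 125 = 129$)
$\left(\frac{1}{-13 - 34} + Q\right)^{2} = \left(\frac{1}{-13 - 34} + 129\right)^{2} = \left(\frac{1}{-47} + 129\right)^{2} = \left(- \frac{1}{47} + 129\right)^{2} = \left(\frac{6062}{47}\right)^{2} = \frac{36747844}{2209}$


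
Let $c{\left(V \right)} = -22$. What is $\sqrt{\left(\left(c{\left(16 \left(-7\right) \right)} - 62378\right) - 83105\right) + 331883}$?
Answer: $\sqrt{186378} \approx 431.72$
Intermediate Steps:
$\sqrt{\left(\left(c{\left(16 \left(-7\right) \right)} - 62378\right) - 83105\right) + 331883} = \sqrt{\left(\left(-22 - 62378\right) - 83105\right) + 331883} = \sqrt{\left(-62400 - 83105\right) + 331883} = \sqrt{-145505 + 331883} = \sqrt{186378}$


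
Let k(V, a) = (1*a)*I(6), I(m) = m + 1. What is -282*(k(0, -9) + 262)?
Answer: -56118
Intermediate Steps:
I(m) = 1 + m
k(V, a) = 7*a (k(V, a) = (1*a)*(1 + 6) = a*7 = 7*a)
-282*(k(0, -9) + 262) = -282*(7*(-9) + 262) = -282*(-63 + 262) = -282*199 = -56118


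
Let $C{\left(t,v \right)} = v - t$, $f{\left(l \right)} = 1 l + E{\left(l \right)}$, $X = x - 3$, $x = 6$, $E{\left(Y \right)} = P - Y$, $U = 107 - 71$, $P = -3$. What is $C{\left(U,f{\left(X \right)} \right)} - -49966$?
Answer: $49927$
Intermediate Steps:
$U = 36$
$E{\left(Y \right)} = -3 - Y$
$X = 3$ ($X = 6 - 3 = 3$)
$f{\left(l \right)} = -3$ ($f{\left(l \right)} = 1 l - \left(3 + l\right) = l - \left(3 + l\right) = -3$)
$C{\left(U,f{\left(X \right)} \right)} - -49966 = \left(-3 - 36\right) - -49966 = \left(-3 - 36\right) + 49966 = -39 + 49966 = 49927$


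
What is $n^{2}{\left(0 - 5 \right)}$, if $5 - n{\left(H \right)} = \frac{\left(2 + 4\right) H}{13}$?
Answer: $\frac{9025}{169} \approx 53.402$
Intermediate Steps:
$n{\left(H \right)} = 5 - \frac{6 H}{13}$ ($n{\left(H \right)} = 5 - \frac{\left(2 + 4\right) H}{13} = 5 - 6 H \frac{1}{13} = 5 - \frac{6 H}{13}$)
$n^{2}{\left(0 - 5 \right)} = \left(5 - \frac{6 \left(0 - 5\right)}{13}\right)^{2} = \left(5 - - \frac{30}{13}\right)^{2} = \left(5 + \frac{30}{13}\right)^{2} = \left(\frac{95}{13}\right)^{2} = \frac{9025}{169}$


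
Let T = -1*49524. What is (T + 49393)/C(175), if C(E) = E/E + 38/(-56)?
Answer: -3668/9 ≈ -407.56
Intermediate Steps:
T = -49524
C(E) = 9/28 (C(E) = 1 + 38*(-1/56) = 1 - 19/28 = 9/28)
(T + 49393)/C(175) = (-49524 + 49393)/(9/28) = -131*28/9 = -3668/9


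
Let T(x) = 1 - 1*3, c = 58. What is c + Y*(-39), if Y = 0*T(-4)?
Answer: 58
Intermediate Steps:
T(x) = -2 (T(x) = 1 - 3 = -2)
Y = 0 (Y = 0*(-2) = 0)
c + Y*(-39) = 58 + 0*(-39) = 58 + 0 = 58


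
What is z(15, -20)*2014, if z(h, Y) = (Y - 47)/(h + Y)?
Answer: 134938/5 ≈ 26988.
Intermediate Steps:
z(h, Y) = (-47 + Y)/(Y + h)
z(15, -20)*2014 = ((-47 - 20)/(-20 + 15))*2014 = (-67/(-5))*2014 = -1/5*(-67)*2014 = (67/5)*2014 = 134938/5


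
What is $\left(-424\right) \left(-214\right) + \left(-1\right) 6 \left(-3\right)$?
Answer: $90754$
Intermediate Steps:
$\left(-424\right) \left(-214\right) + \left(-1\right) 6 \left(-3\right) = 90736 - -18 = 90736 + 18 = 90754$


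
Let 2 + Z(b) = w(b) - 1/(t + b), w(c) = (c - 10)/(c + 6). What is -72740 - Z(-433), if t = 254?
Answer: -5559663278/76433 ≈ -72739.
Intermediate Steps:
w(c) = (-10 + c)/(6 + c)
Z(b) = -2 - 1/(254 + b) + (-10 + b)/(6 + b) (Z(b) = -2 + ((-10 + b)/(6 + b) - 1/(254 + b)) = -2 + (-1/(254 + b) + (-10 + b)/(6 + b)) = -2 - 1/(254 + b) + (-10 + b)/(6 + b))
-72740 - Z(-433) = -72740 - (-5594 - 1*(-433)**2 - 277*(-433))/(1524 + (-433)**2 + 260*(-433)) = -72740 - (-5594 - 1*187489 + 119941)/(1524 + 187489 - 112580) = -72740 - (-5594 - 187489 + 119941)/76433 = -72740 - (-73142)/76433 = -72740 - 1*(-73142/76433) = -72740 + 73142/76433 = -5559663278/76433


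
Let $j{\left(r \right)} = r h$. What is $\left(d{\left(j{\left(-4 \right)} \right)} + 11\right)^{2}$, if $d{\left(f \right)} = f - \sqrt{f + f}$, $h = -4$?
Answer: $761 - 216 \sqrt{2} \approx 455.53$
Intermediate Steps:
$j{\left(r \right)} = - 4 r$ ($j{\left(r \right)} = r \left(-4\right) = - 4 r$)
$d{\left(f \right)} = f - \sqrt{2} \sqrt{f}$ ($d{\left(f \right)} = f - \sqrt{2 f} = f - \sqrt{2} \sqrt{f}$)
$\left(d{\left(j{\left(-4 \right)} \right)} + 11\right)^{2} = \left(\left(\left(-4\right) \left(-4\right) - \sqrt{2} \sqrt{\left(-4\right) \left(-4\right)}\right) + 11\right)^{2} = \left(\left(16 - \sqrt{2} \sqrt{16}\right) + 11\right)^{2} = \left(\left(16 - \sqrt{2} \cdot 4\right) + 11\right)^{2} = \left(\left(16 - 4 \sqrt{2}\right) + 11\right)^{2} = \left(27 - 4 \sqrt{2}\right)^{2}$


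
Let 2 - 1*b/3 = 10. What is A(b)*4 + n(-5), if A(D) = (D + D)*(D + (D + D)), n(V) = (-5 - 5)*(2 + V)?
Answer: 13854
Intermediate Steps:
b = -24 (b = 6 - 3*10 = 6 - 30 = -24)
n(V) = -20 - 10*V (n(V) = -10*(2 + V) = -20 - 10*V)
A(D) = 6*D**2 (A(D) = (2*D)*(D + 2*D) = (2*D)*(3*D) = 6*D**2)
A(b)*4 + n(-5) = (6*(-24)**2)*4 + (-20 - 10*(-5)) = (6*576)*4 + (-20 + 50) = 3456*4 + 30 = 13824 + 30 = 13854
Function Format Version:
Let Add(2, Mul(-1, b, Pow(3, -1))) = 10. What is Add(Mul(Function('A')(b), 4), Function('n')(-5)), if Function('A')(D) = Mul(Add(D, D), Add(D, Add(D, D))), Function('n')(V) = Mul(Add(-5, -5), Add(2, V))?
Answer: 13854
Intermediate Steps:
b = -24 (b = Add(6, Mul(-3, 10)) = Add(6, -30) = -24)
Function('n')(V) = Add(-20, Mul(-10, V)) (Function('n')(V) = Mul(-10, Add(2, V)) = Add(-20, Mul(-10, V)))
Function('A')(D) = Mul(6, Pow(D, 2)) (Function('A')(D) = Mul(Mul(2, D), Add(D, Mul(2, D))) = Mul(Mul(2, D), Mul(3, D)) = Mul(6, Pow(D, 2)))
Add(Mul(Function('A')(b), 4), Function('n')(-5)) = Add(Mul(Mul(6, Pow(-24, 2)), 4), Add(-20, Mul(-10, -5))) = Add(Mul(Mul(6, 576), 4), Add(-20, 50)) = Add(Mul(3456, 4), 30) = Add(13824, 30) = 13854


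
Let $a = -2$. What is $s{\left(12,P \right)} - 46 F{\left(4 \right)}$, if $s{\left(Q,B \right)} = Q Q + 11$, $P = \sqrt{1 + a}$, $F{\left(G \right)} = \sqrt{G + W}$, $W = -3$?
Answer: $109$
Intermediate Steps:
$F{\left(G \right)} = \sqrt{-3 + G}$ ($F{\left(G \right)} = \sqrt{G - 3} = \sqrt{-3 + G}$)
$P = i$ ($P = \sqrt{1 - 2} = \sqrt{-1} = i \approx 1.0 i$)
$s{\left(Q,B \right)} = 11 + Q^{2}$ ($s{\left(Q,B \right)} = Q^{2} + 11 = 11 + Q^{2}$)
$s{\left(12,P \right)} - 46 F{\left(4 \right)} = \left(11 + 12^{2}\right) - 46 \sqrt{-3 + 4} = \left(11 + 144\right) - 46 \sqrt{1} = 155 - 46 = 109$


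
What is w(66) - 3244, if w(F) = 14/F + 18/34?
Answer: -1819468/561 ≈ -3243.3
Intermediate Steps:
w(F) = 9/17 + 14/F (w(F) = 14/F + 18*(1/34) = 14/F + 9/17 = 9/17 + 14/F)
w(66) - 3244 = (9/17 + 14/66) - 3244 = (9/17 + 14*(1/66)) - 3244 = (9/17 + 7/33) - 3244 = 416/561 - 3244 = -1819468/561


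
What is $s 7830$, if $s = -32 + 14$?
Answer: $-140940$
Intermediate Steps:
$s = -18$
$s 7830 = \left(-18\right) 7830 = -140940$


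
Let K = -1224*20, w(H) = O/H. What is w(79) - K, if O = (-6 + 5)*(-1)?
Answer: 1933921/79 ≈ 24480.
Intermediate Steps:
O = 1 (O = -1*(-1) = 1)
w(H) = 1/H
K = -24480
w(79) - K = 1/79 - 1*(-24480) = 1/79 + 24480 = 1933921/79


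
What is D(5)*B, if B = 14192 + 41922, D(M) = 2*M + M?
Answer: 841710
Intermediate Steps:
D(M) = 3*M
B = 56114
D(5)*B = (3*5)*56114 = 15*56114 = 841710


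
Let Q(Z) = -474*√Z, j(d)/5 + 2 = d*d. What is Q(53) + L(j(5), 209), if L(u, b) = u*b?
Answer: 24035 - 474*√53 ≈ 20584.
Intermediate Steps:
j(d) = -10 + 5*d² (j(d) = -10 + 5*(d*d) = -10 + 5*d²)
L(u, b) = b*u
Q(53) + L(j(5), 209) = -474*√53 + 209*(-10 + 5*5²) = -474*√53 + 209*(-10 + 5*25) = -474*√53 + 209*(-10 + 125) = -474*√53 + 209*115 = -474*√53 + 24035 = 24035 - 474*√53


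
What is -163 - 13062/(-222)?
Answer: -3854/37 ≈ -104.16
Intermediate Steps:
-163 - 13062/(-222) = -163 - 13062*(-1)/222 = -163 - 42*(-311/222) = -163 + 2177/37 = -3854/37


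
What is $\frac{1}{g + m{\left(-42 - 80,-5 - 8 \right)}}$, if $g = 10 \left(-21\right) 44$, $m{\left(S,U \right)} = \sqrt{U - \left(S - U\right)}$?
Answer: $- \frac{385}{3557396} - \frac{\sqrt{6}}{21344376} \approx -0.00010834$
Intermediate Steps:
$m{\left(S,U \right)} = \sqrt{- S + 2 U}$
$g = -9240$ ($g = \left(-210\right) 44 = -9240$)
$\frac{1}{g + m{\left(-42 - 80,-5 - 8 \right)}} = \frac{1}{-9240 + \sqrt{- (-42 - 80) + 2 \left(-5 - 8\right)}} = \frac{1}{-9240 + \sqrt{\left(-1\right) \left(-122\right) + 2 \left(-5 - 8\right)}} = \frac{1}{-9240 + \sqrt{122 + 2 \left(-13\right)}} = \frac{1}{-9240 + \sqrt{122 - 26}} = \frac{1}{-9240 + \sqrt{96}} = \frac{1}{-9240 + 4 \sqrt{6}}$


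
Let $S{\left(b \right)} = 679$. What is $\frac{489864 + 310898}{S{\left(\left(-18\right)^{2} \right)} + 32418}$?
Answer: $\frac{800762}{33097} \approx 24.194$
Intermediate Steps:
$\frac{489864 + 310898}{S{\left(\left(-18\right)^{2} \right)} + 32418} = \frac{489864 + 310898}{679 + 32418} = \frac{800762}{33097}$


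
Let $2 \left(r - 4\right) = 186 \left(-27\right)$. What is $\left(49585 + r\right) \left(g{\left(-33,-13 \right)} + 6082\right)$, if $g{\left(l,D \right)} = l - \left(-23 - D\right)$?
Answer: $285245602$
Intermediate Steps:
$r = -2507$ ($r = 4 + \frac{186 \left(-27\right)}{2} = 4 + \frac{1}{2} \left(-5022\right) = 4 - 2511 = -2507$)
$g{\left(l,D \right)} = 23 + D + l$ ($g{\left(l,D \right)} = l + \left(23 + D\right) = 23 + D + l$)
$\left(49585 + r\right) \left(g{\left(-33,-13 \right)} + 6082\right) = \left(49585 - 2507\right) \left(\left(23 - 13 - 33\right) + 6082\right) = 47078 \left(-23 + 6082\right) = 47078 \cdot 6059 = 285245602$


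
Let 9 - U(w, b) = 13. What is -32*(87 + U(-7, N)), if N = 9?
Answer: -2656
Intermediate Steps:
U(w, b) = -4 (U(w, b) = 9 - 1*13 = 9 - 13 = -4)
-32*(87 + U(-7, N)) = -32*(87 - 4) = -32*83 = -2656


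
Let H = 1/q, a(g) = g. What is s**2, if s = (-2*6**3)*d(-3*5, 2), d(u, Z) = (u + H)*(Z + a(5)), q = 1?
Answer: 1792336896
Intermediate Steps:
H = 1 (H = 1/1 = 1)
d(u, Z) = (1 + u)*(5 + Z) (d(u, Z) = (u + 1)*(Z + 5) = (1 + u)*(5 + Z))
s = 42336 (s = (-2*6**3)*(5 + 2 + 5*(-3*5) + 2*(-3*5)) = (-2*216)*(5 + 2 + 5*(-15) + 2*(-15)) = -432*(5 + 2 - 75 - 30) = -432*(-98) = 42336)
s**2 = 42336**2 = 1792336896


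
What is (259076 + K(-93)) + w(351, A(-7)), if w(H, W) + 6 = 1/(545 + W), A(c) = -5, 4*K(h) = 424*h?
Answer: 134574481/540 ≈ 2.4921e+5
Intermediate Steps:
K(h) = 106*h (K(h) = (424*h)/4 = 106*h)
w(H, W) = -6 + 1/(545 + W)
(259076 + K(-93)) + w(351, A(-7)) = (259076 + 106*(-93)) + (-3269 - 6*(-5))/(545 - 5) = (259076 - 9858) + (-3269 + 30)/540 = 249218 + (1/540)*(-3239) = 249218 - 3239/540 = 134574481/540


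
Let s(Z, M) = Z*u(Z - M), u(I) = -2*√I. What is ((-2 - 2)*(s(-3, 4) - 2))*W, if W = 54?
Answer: 432 - 1296*I*√7 ≈ 432.0 - 3428.9*I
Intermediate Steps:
s(Z, M) = -2*Z*√(Z - M) (s(Z, M) = Z*(-2*√(Z - M)) = -2*Z*√(Z - M))
((-2 - 2)*(s(-3, 4) - 2))*W = ((-2 - 2)*(-2*(-3)*√(-3 - 1*4) - 2))*54 = -4*(-2*(-3)*√(-3 - 4) - 2)*54 = -4*(-2*(-3)*√(-7) - 2)*54 = -4*(-2*(-3)*I*√7 - 2)*54 = -4*(6*I*√7 - 2)*54 = -4*(-2 + 6*I*√7)*54 = (8 - 24*I*√7)*54 = 432 - 1296*I*√7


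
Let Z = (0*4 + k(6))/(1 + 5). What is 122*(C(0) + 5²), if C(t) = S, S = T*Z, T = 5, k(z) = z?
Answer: 3660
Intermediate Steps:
Z = 1 (Z = (0*4 + 6)/(1 + 5) = (0 + 6)/6 = 6*(⅙) = 1)
S = 5 (S = 5*1 = 5)
C(t) = 5
122*(C(0) + 5²) = 122*(5 + 5²) = 122*(5 + 25) = 122*30 = 3660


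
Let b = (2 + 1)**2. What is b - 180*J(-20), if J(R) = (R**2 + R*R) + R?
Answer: -140391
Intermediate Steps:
J(R) = R + 2*R**2 (J(R) = (R**2 + R**2) + R = 2*R**2 + R = R + 2*R**2)
b = 9 (b = 3**2 = 9)
b - 180*J(-20) = 9 - (-3600)*(1 + 2*(-20)) = 9 - (-3600)*(1 - 40) = 9 - (-3600)*(-39) = 9 - 180*780 = 9 - 140400 = -140391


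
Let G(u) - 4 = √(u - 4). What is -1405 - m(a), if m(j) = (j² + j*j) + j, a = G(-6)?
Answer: -1421 - 17*I*√10 ≈ -1421.0 - 53.759*I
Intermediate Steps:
G(u) = 4 + √(-4 + u) (G(u) = 4 + √(u - 4) = 4 + √(-4 + u))
a = 4 + I*√10 (a = 4 + √(-4 - 6) = 4 + √(-10) = 4 + I*√10 ≈ 4.0 + 3.1623*I)
m(j) = j + 2*j² (m(j) = (j² + j²) + j = 2*j² + j = j + 2*j²)
-1405 - m(a) = -1405 - (4 + I*√10)*(1 + 2*(4 + I*√10)) = -1405 - (4 + I*√10)*(1 + (8 + 2*I*√10)) = -1405 - (4 + I*√10)*(9 + 2*I*√10)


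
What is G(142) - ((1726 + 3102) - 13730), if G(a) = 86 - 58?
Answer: 8930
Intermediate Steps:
G(a) = 28
G(142) - ((1726 + 3102) - 13730) = 28 - ((1726 + 3102) - 13730) = 28 - (4828 - 13730) = 28 - 1*(-8902) = 28 + 8902 = 8930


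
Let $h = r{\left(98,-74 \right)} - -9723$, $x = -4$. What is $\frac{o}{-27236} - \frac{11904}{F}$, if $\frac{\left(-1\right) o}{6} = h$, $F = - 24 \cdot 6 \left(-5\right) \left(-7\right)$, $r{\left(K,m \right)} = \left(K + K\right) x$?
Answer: $\frac{6193049}{1429890} \approx 4.3311$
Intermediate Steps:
$r{\left(K,m \right)} = - 8 K$ ($r{\left(K,m \right)} = \left(K + K\right) \left(-4\right) = 2 K \left(-4\right) = - 8 K$)
$F = -5040$ ($F = \left(-24\right) \left(-30\right) \left(-7\right) = 720 \left(-7\right) = -5040$)
$h = 8939$ ($h = \left(-8\right) 98 - -9723 = -784 + 9723 = 8939$)
$o = -53634$ ($o = \left(-6\right) 8939 = -53634$)
$\frac{o}{-27236} - \frac{11904}{F} = - \frac{53634}{-27236} - \frac{11904}{-5040} = \left(-53634\right) \left(- \frac{1}{27236}\right) - - \frac{248}{105} = \frac{26817}{13618} + \frac{248}{105} = \frac{6193049}{1429890}$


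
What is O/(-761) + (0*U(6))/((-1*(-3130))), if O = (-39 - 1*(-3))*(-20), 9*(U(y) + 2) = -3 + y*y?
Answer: -720/761 ≈ -0.94612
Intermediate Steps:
U(y) = -7/3 + y**2/9 (U(y) = -2 + (-3 + y*y)/9 = -2 + (-3 + y**2)/9 = -2 + (-1/3 + y**2/9) = -7/3 + y**2/9)
O = 720 (O = (-39 + 3)*(-20) = -36*(-20) = 720)
O/(-761) + (0*U(6))/((-1*(-3130))) = 720/(-761) + (0*(-7/3 + (1/9)*6**2))/((-1*(-3130))) = 720*(-1/761) + (0*(-7/3 + (1/9)*36))/3130 = -720/761 + (0*(-7/3 + 4))*(1/3130) = -720/761 + (0*(5/3))*(1/3130) = -720/761 + 0*(1/3130) = -720/761 + 0 = -720/761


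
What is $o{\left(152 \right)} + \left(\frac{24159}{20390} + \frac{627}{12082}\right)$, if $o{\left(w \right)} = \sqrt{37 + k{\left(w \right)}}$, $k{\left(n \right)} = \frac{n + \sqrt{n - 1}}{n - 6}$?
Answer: $\frac{76168392}{61587995} + \frac{\sqrt{810884 + 146 \sqrt{151}}}{146} \approx 7.4113$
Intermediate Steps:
$k{\left(n \right)} = \frac{n + \sqrt{-1 + n}}{-6 + n}$
$o{\left(w \right)} = \sqrt{37 + \frac{w + \sqrt{-1 + w}}{-6 + w}}$
$o{\left(152 \right)} + \left(\frac{24159}{20390} + \frac{627}{12082}\right) = \sqrt{\frac{-222 + \sqrt{-1 + 152} + 38 \cdot 152}{-6 + 152}} + \left(\frac{24159}{20390} + \frac{627}{12082}\right) = \sqrt{\frac{-222 + \sqrt{151} + 5776}{146}} + \left(24159 \cdot \frac{1}{20390} + 627 \cdot \frac{1}{12082}\right) = \sqrt{\frac{5554 + \sqrt{151}}{146}} + \left(\frac{24159}{20390} + \frac{627}{12082}\right) = \sqrt{\frac{2777}{73} + \frac{\sqrt{151}}{146}} + \frac{76168392}{61587995} = \frac{76168392}{61587995} + \sqrt{\frac{2777}{73} + \frac{\sqrt{151}}{146}}$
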